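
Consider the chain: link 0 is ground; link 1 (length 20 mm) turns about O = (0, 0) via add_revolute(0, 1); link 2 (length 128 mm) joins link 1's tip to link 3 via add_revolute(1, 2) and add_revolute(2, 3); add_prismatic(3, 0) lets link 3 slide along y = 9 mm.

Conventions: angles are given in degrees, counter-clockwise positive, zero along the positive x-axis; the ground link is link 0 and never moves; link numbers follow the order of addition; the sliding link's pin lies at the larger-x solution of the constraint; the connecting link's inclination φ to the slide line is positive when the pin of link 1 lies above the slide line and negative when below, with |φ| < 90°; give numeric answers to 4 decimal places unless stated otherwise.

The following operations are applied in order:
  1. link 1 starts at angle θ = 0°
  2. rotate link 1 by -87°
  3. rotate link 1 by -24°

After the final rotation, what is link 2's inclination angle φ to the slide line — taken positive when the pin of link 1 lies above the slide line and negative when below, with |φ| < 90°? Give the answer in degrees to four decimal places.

geometry: r = 20 mm, L = 128 mm, e = 9 mm; θ starts at 0°
rotate link 1 by -87°: θ ← 0° -87° = -87°
rotate link 1 by -24°: θ ← -87° -24° = -111°
h = r sin θ − e = -18.671609 − 9 = -27.671609
sin φ = h / L = -27.671609 / 128 = -0.21618444
φ = arcsin(-0.21618444) = -12.485025°

-12.4850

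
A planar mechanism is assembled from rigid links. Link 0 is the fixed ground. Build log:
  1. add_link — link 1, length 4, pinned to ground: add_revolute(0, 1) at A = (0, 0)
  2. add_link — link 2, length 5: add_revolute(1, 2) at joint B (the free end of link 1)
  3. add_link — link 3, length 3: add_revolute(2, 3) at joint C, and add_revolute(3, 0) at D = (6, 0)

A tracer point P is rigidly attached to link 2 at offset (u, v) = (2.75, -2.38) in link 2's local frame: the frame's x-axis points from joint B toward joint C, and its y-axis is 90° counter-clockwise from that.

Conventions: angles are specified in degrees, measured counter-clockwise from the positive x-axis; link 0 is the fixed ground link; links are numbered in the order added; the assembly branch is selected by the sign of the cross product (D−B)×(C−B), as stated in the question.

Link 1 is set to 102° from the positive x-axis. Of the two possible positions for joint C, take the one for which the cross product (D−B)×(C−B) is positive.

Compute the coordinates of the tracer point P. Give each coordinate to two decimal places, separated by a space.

A=(0,0), D=(6.00,0)
B = A + 4.00·(cos102°, sin102°) = (-0.8316, 3.9126)
|BD| = 7.8727
circle(B,5.00) ∩ circle(D,3.00): a=4.9525, h=0.6874
  candidates: C₊=(3.8076,2.0477) cross=5.411; C₋=(3.1244,0.8548) cross=-5.411
  branch + wants cross > 0 → take C=(3.8076,2.0477) (cross=5.411)
ex = (C−B)/|BC| = (0.9278,-0.3730); ey = (0.3730,0.9278)
P = B + 2.75·ex + -2.38·ey = (0.8323,0.6787)

0.83 0.68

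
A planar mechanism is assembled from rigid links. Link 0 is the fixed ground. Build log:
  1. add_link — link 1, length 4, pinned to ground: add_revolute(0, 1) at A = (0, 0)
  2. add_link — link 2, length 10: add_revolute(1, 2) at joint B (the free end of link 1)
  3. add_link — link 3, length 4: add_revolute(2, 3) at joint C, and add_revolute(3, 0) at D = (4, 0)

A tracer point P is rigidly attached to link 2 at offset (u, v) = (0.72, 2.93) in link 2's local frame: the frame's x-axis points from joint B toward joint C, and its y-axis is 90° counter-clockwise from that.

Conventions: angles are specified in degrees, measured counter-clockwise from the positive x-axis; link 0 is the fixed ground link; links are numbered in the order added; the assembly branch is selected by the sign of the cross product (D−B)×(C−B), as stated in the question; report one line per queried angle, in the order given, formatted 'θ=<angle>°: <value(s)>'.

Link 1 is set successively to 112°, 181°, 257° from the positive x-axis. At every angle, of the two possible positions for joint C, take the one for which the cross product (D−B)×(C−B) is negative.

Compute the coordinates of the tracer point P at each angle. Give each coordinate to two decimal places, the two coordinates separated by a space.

A=(0,0), D=(4.00,0)
θ=112°: B = A + 4.00·(cos112°, sin112°) = (-1.4984, 3.7087)
θ=112°: |BD| = 6.6323
θ=112°: circle(B,10.00) ∩ circle(D,4.00): a=9.6488, h=2.6269
θ=112°:   candidates: C₊=(7.9697,0.4910) cross=17.423; C₋=(5.0318,-3.8646) cross=-17.423
θ=112°:   branch - wants cross < 0 → take C=(5.0318,-3.8646) (cross=-17.423)
θ=112°: ex = (C−B)/|BC| = (0.6530,-0.7573); ey = (0.7573,0.6530)
θ=112°: P = B + 0.72·ex + 2.93·ey = (1.1907,5.0768)
θ=181°: B = A + 4.00·(cos181°, sin181°) = (-3.9994, -0.0698)
θ=181°: |BD| = 7.9997
θ=181°: circle(B,10.00) ∩ circle(D,4.00): a=9.2500, h=3.7996
θ=181°:   candidates: C₊=(5.2171,3.8103) cross=30.395; C₋=(5.2835,-3.7885) cross=-30.395
θ=181°:   branch - wants cross < 0 → take C=(5.2835,-3.7885) (cross=-30.395)
θ=181°: ex = (C−B)/|BC| = (0.9283,-0.3719); ey = (0.3719,0.9283)
θ=181°: P = B + 0.72·ex + 2.93·ey = (-2.2414,2.3823)
θ=257°: B = A + 4.00·(cos257°, sin257°) = (-0.8998, -3.8975)
θ=257°: |BD| = 6.2609
θ=257°: circle(B,10.00) ∩ circle(D,4.00): a=9.8388, h=1.7885
θ=257°:   candidates: C₊=(5.6868,3.6270) cross=11.197; C₋=(7.9134,0.8276) cross=-11.197
θ=257°:   branch - wants cross < 0 → take C=(7.9134,0.8276) (cross=-11.197)
θ=257°: ex = (C−B)/|BC| = (0.8813,0.4725); ey = (-0.4725,0.8813)
θ=257°: P = B + 0.72·ex + 2.93·ey = (-1.6497,-0.9750)

θ=112°: 1.19 5.08
θ=181°: -2.24 2.38
θ=257°: -1.65 -0.97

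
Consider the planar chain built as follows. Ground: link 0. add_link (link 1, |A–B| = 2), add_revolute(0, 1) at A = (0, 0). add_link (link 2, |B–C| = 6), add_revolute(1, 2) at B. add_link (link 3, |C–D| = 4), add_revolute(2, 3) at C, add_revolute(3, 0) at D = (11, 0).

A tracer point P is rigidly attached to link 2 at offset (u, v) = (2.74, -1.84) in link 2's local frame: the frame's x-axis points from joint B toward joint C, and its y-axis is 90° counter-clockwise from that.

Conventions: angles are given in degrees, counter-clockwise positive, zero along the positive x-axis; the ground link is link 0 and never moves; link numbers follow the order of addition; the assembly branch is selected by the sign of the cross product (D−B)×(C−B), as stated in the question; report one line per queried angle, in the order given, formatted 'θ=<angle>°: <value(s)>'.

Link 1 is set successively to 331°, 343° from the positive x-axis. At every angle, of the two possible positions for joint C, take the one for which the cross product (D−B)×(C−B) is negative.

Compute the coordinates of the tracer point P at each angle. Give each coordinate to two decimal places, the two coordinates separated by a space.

A=(0,0), D=(11.00,0)
θ=331°: B = A + 2.00·(cos331°, sin331°) = (1.7492, -0.9696)
θ=331°: |BD| = 9.3014
θ=331°: circle(B,6.00) ∩ circle(D,4.00): a=5.7258, h=1.7930
θ=331°:   candidates: C₊=(7.2570,1.4105) cross=16.678; C₋=(7.6308,-2.1560) cross=-16.678
θ=331°:   branch - wants cross < 0 → take C=(7.6308,-2.1560) (cross=-16.678)
θ=331°: ex = (C−B)/|BC| = (0.9803,-0.1977); ey = (0.1977,0.9803)
θ=331°: P = B + 2.74·ex + -1.84·ey = (4.0713,-3.3151)
θ=343°: B = A + 2.00·(cos343°, sin343°) = (1.9126, -0.5847)
θ=343°: |BD| = 9.1062
θ=343°: circle(B,6.00) ∩ circle(D,4.00): a=5.6512, h=2.0158
θ=343°:   candidates: C₊=(7.4228,1.7898) cross=18.356; C₋=(7.6816,-2.2335) cross=-18.356
θ=343°:   branch - wants cross < 0 → take C=(7.6816,-2.2335) (cross=-18.356)
θ=343°: ex = (C−B)/|BC| = (0.9615,-0.2748); ey = (0.2748,0.9615)
θ=343°: P = B + 2.74·ex + -1.84·ey = (4.0415,-3.1068)

θ=331°: 4.07 -3.32
θ=343°: 4.04 -3.11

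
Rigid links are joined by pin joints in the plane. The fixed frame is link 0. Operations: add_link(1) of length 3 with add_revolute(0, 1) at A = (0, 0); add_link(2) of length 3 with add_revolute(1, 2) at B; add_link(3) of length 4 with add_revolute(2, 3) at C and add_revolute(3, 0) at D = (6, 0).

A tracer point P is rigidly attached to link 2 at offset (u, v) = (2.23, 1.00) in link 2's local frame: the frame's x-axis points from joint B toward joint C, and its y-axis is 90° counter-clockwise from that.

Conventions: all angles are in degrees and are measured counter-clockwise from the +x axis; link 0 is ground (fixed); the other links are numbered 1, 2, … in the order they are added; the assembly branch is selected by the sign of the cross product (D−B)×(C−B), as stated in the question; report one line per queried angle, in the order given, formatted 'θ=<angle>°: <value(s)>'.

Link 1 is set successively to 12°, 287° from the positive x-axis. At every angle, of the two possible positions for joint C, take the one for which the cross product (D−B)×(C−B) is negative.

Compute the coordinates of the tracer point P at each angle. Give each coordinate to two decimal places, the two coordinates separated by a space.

A=(0,0), D=(6.00,0)
θ=12°: B = A + 3.00·(cos12°, sin12°) = (2.9344, 0.6237)
θ=12°: |BD| = 3.1284
θ=12°: circle(B,3.00) ∩ circle(D,4.00): a=0.4454, h=2.9668
θ=12°:   candidates: C₊=(3.9624,3.4421) cross=9.281; C₋=(2.7794,-2.3723) cross=-9.281
θ=12°:   branch - wants cross < 0 → take C=(2.7794,-2.3723) (cross=-9.281)
θ=12°: ex = (C−B)/|BC| = (-0.0517,-0.9987); ey = (0.9987,-0.0517)
θ=12°: P = B + 2.23·ex + 1.00·ey = (3.8178,-1.6550)
θ=287°: B = A + 3.00·(cos287°, sin287°) = (0.8771, -2.8689)
θ=287°: |BD| = 5.8715
θ=287°: circle(B,3.00) ∩ circle(D,4.00): a=2.3397, h=1.8778
θ=287°:   candidates: C₊=(2.0010,-0.0874) cross=11.025; C₋=(3.8360,-3.3641) cross=-11.025
θ=287°:   branch - wants cross < 0 → take C=(3.8360,-3.3641) (cross=-11.025)
θ=287°: ex = (C−B)/|BC| = (0.9863,-0.1651); ey = (0.1651,0.9863)
θ=287°: P = B + 2.23·ex + 1.00·ey = (3.2416,-2.2507)

θ=12°: 3.82 -1.65
θ=287°: 3.24 -2.25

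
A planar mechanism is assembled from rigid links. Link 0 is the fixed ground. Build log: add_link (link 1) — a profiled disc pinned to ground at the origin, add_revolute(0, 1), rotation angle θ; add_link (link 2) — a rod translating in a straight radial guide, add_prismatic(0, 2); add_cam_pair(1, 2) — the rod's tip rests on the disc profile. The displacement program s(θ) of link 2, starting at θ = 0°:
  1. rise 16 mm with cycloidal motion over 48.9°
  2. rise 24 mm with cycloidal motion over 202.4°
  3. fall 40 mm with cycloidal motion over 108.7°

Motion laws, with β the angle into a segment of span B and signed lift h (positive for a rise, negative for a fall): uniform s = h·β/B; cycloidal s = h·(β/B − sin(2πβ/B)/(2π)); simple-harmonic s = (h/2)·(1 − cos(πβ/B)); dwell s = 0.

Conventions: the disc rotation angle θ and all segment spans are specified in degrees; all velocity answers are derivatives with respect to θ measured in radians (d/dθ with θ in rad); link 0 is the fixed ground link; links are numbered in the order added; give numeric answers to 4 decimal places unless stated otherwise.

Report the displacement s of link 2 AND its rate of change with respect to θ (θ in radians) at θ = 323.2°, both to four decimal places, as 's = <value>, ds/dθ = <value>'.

seg 1 [0°–48.9°] cycloidal, h=16: full span → s += 16 → s = 16.0000
seg 2 [48.9°–251.3°] cycloidal, h=24: full span → s += 24 → s = 40.0000
seg 3 [251.3°–360°] cycloidal, h=-40: θ=323.2° here. β=71.9, B=108.7. -40·(0.6615 − sin(2π·0.6615)/(2π)) = -31.8642 → s = 8.1358
velocity in seg [251.3°–360°] (cycloidal), θ in radians: β = 71.9° = 1.2549 rad, B = 108.7° = 1.8972 rad; ds/dθ = (h/B)(1 − cos(2πβ/B)) = ((-40)/1.8972)(1 − cos(2π·0.6615)) = -32.218327 mm/rad

s = 8.1358, ds/dθ = -32.2183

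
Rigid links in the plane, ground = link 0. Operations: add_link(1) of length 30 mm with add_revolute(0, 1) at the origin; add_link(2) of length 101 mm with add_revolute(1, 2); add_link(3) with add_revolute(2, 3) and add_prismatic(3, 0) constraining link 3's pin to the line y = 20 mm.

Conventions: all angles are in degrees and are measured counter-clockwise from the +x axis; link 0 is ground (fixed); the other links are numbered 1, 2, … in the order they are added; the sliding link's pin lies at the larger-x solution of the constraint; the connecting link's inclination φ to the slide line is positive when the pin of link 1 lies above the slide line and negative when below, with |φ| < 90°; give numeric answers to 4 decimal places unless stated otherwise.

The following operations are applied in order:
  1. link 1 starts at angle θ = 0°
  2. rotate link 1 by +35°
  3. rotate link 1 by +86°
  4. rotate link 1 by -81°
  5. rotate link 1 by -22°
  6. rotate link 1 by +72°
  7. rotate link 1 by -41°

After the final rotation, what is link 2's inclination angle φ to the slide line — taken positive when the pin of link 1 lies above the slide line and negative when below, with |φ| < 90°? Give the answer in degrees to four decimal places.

geometry: r = 30 mm, L = 101 mm, e = 20 mm; θ starts at 0°
rotate link 1 by +35°: θ ← 0° +35° = 35°
rotate link 1 by +86°: θ ← 35° +86° = 121°
rotate link 1 by -81°: θ ← 121° -81° = 40°
rotate link 1 by -22°: θ ← 40° -22° = 18°
rotate link 1 by +72°: θ ← 18° +72° = 90°
rotate link 1 by -41°: θ ← 90° -41° = 49°
h = r sin θ − e = 22.641287 − 20 = 2.641287
sin φ = h / L = 2.641287 / 101 = 0.02615136
φ = arcsin(0.02615136) = 1.498533°

1.4985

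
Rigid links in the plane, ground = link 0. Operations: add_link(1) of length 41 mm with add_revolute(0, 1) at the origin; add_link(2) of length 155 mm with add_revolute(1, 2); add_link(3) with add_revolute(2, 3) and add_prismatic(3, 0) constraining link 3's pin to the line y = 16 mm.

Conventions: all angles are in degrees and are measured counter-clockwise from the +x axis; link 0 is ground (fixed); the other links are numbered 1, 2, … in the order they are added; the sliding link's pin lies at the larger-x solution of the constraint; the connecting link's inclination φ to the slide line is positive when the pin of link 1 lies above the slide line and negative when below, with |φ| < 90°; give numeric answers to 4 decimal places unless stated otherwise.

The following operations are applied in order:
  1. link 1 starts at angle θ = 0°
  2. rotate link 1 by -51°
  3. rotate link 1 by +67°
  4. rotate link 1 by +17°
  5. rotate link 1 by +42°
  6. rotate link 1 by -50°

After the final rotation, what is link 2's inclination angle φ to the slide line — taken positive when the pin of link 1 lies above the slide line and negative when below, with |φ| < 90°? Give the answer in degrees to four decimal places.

geometry: r = 41 mm, L = 155 mm, e = 16 mm; θ starts at 0°
rotate link 1 by -51°: θ ← 0° -51° = -51°
rotate link 1 by +67°: θ ← -51° +67° = 16°
rotate link 1 by +17°: θ ← 16° +17° = 33°
rotate link 1 by +42°: θ ← 33° +42° = 75°
rotate link 1 by -50°: θ ← 75° -50° = 25°
h = r sin θ − e = 17.327349 − 16 = 1.327349
sin φ = h / L = 1.327349 / 155 = 0.00856354
φ = arcsin(0.00856354) = 0.490661°

0.4907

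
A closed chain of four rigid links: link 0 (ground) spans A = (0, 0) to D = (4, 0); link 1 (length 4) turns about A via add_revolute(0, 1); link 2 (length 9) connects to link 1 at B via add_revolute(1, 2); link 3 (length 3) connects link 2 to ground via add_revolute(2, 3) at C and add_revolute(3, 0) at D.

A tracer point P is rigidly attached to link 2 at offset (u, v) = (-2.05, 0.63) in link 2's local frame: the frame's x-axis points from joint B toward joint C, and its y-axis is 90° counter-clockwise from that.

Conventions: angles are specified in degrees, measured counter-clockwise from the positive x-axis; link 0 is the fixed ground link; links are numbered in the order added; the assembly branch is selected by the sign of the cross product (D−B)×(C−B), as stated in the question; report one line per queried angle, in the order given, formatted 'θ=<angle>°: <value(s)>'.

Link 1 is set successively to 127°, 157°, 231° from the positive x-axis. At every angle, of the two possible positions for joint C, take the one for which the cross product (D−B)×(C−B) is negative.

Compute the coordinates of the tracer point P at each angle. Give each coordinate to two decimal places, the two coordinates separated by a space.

A=(0,0), D=(4.00,0)
θ=127°: B = A + 4.00·(cos127°, sin127°) = (-2.4073, 3.1945)
θ=127°: |BD| = 7.1595
θ=127°: circle(B,9.00) ∩ circle(D,3.00): a=8.6080, h=2.6271
θ=127°:   candidates: C₊=(6.4686,1.7047) cross=18.809; C₋=(4.1242,-2.9974) cross=-18.809
θ=127°:   branch - wants cross < 0 → take C=(4.1242,-2.9974) (cross=-18.809)
θ=127°: ex = (C−B)/|BC| = (0.7257,-0.6880); ey = (0.6880,0.7257)
θ=127°: P = B + -2.05·ex + 0.63·ey = (-3.4615,5.0621)
θ=157°: B = A + 4.00·(cos157°, sin157°) = (-3.6820, 1.5629)
θ=157°: |BD| = 7.8394
θ=157°: circle(B,9.00) ∩ circle(D,3.00): a=8.5119, h=2.9237
θ=157°:   candidates: C₊=(5.2419,2.7309) cross=22.920; C₋=(4.0761,-2.9990) cross=-22.920
θ=157°:   branch - wants cross < 0 → take C=(4.0761,-2.9990) (cross=-22.920)
θ=157°: ex = (C−B)/|BC| = (0.8620,-0.5069); ey = (0.5069,0.8620)
θ=157°: P = B + -2.05·ex + 0.63·ey = (-5.1298,3.1451)
θ=231°: B = A + 4.00·(cos231°, sin231°) = (-2.5173, -3.1086)
θ=231°: |BD| = 7.2207
θ=231°: circle(B,9.00) ∩ circle(D,3.00): a=8.5960, h=2.6662
θ=231°:   candidates: C₊=(4.0935,2.9985) cross=19.252; C₋=(6.3892,-1.8143) cross=-19.252
θ=231°:   branch - wants cross < 0 → take C=(6.3892,-1.8143) (cross=-19.252)
θ=231°: ex = (C−B)/|BC| = (0.9896,0.1438); ey = (-0.1438,0.9896)
θ=231°: P = B + -2.05·ex + 0.63·ey = (-4.6366,-2.7799)

θ=127°: -3.46 5.06
θ=157°: -5.13 3.15
θ=231°: -4.64 -2.78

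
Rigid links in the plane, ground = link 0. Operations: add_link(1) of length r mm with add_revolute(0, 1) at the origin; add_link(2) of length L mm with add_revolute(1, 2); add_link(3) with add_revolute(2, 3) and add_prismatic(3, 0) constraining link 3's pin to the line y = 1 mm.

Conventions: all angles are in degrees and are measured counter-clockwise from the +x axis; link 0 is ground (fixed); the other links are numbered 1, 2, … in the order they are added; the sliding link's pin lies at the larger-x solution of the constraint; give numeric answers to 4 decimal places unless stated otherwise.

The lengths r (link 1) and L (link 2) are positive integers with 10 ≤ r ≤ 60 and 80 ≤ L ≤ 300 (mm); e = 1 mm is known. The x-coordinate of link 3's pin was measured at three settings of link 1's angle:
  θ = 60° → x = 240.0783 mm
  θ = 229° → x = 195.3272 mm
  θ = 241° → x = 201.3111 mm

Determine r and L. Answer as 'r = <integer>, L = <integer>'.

constraint per measurement: (x − r cos θ)² + (r sin θ − e)² = L²
subtracting the θ₁ and θ₂ equations cancels the r² and L² terms:
r = (x₁² − x₂²) / (2[(x₁cos θ₁ + e sin θ₁) − (x₂cos θ₂ + e sin θ₂)]) = 39.0000 → r = 39
L² = (x₁ − r cos θ₁)² + (r sin θ₁ − e)² = 49728.9864 → L = 223.0000 → L = 223
check at θ₃=241°: x = 201.3111 (printed 201.3111) ✓

r = 39, L = 223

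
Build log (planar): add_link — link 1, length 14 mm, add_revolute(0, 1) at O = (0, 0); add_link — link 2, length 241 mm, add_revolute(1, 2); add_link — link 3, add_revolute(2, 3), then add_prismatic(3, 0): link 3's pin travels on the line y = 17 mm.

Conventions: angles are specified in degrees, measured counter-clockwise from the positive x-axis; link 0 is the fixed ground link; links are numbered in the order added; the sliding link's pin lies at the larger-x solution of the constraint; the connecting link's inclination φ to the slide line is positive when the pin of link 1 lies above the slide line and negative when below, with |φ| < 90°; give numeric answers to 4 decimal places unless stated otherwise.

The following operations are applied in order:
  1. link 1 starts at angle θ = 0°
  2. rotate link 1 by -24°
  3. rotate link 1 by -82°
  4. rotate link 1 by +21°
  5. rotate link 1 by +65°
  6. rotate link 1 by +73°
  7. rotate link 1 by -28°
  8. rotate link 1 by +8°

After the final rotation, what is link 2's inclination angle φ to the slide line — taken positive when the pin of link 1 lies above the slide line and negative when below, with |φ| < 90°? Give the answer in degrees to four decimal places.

geometry: r = 14 mm, L = 241 mm, e = 17 mm; θ starts at 0°
rotate link 1 by -24°: θ ← 0° -24° = -24°
rotate link 1 by -82°: θ ← -24° -82° = -106°
rotate link 1 by +21°: θ ← -106° +21° = -85°
rotate link 1 by +65°: θ ← -85° +65° = -20°
rotate link 1 by +73°: θ ← -20° +73° = 53°
rotate link 1 by -28°: θ ← 53° -28° = 25°
rotate link 1 by +8°: θ ← 25° +8° = 33°
h = r sin θ − e = 7.624946 − 17 = -9.375054
sin φ = h / L = -9.375054 / 241 = -0.03890064
φ = arcsin(-0.03890064) = -2.229405°

-2.2294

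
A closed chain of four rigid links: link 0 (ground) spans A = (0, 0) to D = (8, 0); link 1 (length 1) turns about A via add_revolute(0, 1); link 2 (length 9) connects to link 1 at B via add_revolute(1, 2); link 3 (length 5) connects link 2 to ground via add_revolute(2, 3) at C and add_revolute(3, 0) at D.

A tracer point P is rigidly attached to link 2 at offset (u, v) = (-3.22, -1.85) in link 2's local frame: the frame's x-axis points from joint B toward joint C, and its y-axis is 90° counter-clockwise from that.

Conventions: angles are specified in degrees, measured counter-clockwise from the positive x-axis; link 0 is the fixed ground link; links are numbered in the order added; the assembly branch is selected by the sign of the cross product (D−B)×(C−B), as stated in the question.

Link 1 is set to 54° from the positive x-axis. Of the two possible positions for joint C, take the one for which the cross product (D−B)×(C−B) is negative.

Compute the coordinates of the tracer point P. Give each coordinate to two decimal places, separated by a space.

A=(0,0), D=(8.00,0)
B = A + 1.00·(cos54°, sin54°) = (0.5878, 0.8090)
|BD| = 7.4562
circle(B,9.00) ∩ circle(D,5.00): a=7.4834, h=4.9999
  candidates: C₊=(8.5695,4.9675) cross=37.281; C₋=(7.4845,-4.9734) cross=-37.281
  branch - wants cross < 0 → take C=(7.4845,-4.9734) (cross=-37.281)
ex = (C−B)/|BC| = (0.7663,-0.6425); ey = (0.6425,0.7663)
P = B + -3.22·ex + -1.85·ey = (-3.0683,1.4602)

-3.07 1.46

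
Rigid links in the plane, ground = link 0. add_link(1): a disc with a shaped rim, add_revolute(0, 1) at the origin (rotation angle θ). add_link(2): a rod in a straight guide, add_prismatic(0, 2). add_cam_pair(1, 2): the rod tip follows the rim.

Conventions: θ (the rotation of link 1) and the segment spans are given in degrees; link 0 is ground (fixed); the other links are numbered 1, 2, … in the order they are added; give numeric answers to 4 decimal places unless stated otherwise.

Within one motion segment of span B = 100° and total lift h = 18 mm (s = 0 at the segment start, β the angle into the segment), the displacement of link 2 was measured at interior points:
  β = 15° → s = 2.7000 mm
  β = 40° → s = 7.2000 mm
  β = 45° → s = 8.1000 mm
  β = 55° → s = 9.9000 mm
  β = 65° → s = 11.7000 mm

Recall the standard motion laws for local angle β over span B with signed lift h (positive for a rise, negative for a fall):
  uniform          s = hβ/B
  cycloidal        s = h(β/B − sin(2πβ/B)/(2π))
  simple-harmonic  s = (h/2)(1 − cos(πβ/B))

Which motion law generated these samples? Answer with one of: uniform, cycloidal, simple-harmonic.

candidates at β/B = r: uniform s = h·r (linear in β); cycloidal s = h·(r − sin(2πr)/(2π)); simple-harmonic s = (h/2)(1 − cos(πr))
β=15°: printed 2.7000 | uniform 2.7000, cycloidal 0.3823, simple-harmonic 0.9809
β=40°: printed 7.2000 | uniform 7.2000, cycloidal 5.5161, simple-harmonic 6.2188
β=45°: printed 8.1000 | uniform 8.1000, cycloidal 7.2147, simple-harmonic 7.5921
β=55°: printed 9.9000 | uniform 9.9000, cycloidal 10.7853, simple-harmonic 10.4079
β=65°: printed 11.7000 | uniform 11.7000, cycloidal 14.0177, simple-harmonic 13.0859
only one law matches every sample → uniform

uniform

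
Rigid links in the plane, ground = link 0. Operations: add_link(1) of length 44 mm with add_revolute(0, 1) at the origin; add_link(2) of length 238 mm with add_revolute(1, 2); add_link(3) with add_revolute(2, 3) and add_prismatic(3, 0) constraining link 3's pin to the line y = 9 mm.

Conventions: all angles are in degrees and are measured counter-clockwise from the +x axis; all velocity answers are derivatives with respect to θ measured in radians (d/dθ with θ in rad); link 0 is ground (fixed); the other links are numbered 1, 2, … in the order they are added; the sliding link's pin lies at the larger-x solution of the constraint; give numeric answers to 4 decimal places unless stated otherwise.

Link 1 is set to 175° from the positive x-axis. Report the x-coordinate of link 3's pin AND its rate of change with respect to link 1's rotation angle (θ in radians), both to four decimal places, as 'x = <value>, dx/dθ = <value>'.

geometry: r = 44 mm, L = 238 mm, e = 9 mm
crank pin P = (r cos θ, r sin θ) = (-43.832567, 3.834853)
h = r sin θ − e = 3.834853 − 9 = -5.165147
x = r cos θ + √(L² − h²) = -43.832567 + 237.943946 = 194.111379
dx/dθ = −r sin θ − h·r cos θ/√(L² − h²) (θ in radians; h = -5.165147) = -4.786344

x = 194.1114, dx/dθ = -4.7863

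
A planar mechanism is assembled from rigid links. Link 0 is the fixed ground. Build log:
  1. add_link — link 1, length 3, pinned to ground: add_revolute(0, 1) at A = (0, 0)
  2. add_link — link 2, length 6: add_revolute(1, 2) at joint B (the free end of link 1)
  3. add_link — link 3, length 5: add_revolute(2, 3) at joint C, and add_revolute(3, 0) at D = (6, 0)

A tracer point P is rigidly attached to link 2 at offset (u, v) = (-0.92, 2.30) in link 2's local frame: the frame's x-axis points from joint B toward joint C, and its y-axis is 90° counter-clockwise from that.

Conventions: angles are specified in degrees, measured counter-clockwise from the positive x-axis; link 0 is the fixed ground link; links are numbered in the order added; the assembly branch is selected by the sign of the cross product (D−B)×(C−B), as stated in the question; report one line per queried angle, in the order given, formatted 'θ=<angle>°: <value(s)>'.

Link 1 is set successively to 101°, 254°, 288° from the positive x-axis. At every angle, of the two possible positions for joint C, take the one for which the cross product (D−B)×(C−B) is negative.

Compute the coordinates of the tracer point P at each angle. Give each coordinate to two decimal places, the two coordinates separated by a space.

A=(0,0), D=(6.00,0)
θ=101°: B = A + 3.00·(cos101°, sin101°) = (-0.5724, 2.9449)
θ=101°: |BD| = 7.2020
θ=101°: circle(B,6.00) ∩ circle(D,5.00): a=4.3647, h=4.1170
θ=101°:   candidates: C₊=(5.0941,4.9173) cross=29.651; C₋=(1.7273,-2.5969) cross=-29.651
θ=101°:   branch - wants cross < 0 → take C=(1.7273,-2.5969) (cross=-29.651)
θ=101°: ex = (C−B)/|BC| = (0.3833,-0.9236); ey = (0.9236,0.3833)
θ=101°: P = B + -0.92·ex + 2.30·ey = (1.1993,4.6762)
θ=254°: B = A + 3.00·(cos254°, sin254°) = (-0.8269, -2.8838)
θ=254°: |BD| = 7.4110
θ=254°: circle(B,6.00) ∩ circle(D,5.00): a=4.4476, h=4.0272
θ=254°:   candidates: C₊=(1.7031,2.5567) cross=29.846; C₋=(4.8373,-4.8629) cross=-29.846
θ=254°:   branch - wants cross < 0 → take C=(4.8373,-4.8629) (cross=-29.846)
θ=254°: ex = (C−B)/|BC| = (0.9440,-0.3299); ey = (0.3299,0.9440)
θ=254°: P = B + -0.92·ex + 2.30·ey = (-0.9367,-0.4090)
θ=288°: B = A + 3.00·(cos288°, sin288°) = (0.9271, -2.8532)
θ=288°: |BD| = 5.8203
θ=288°: circle(B,6.00) ∩ circle(D,5.00): a=3.8551, h=4.5976
θ=288°:   candidates: C₊=(2.0333,3.0440) cross=26.759; C₋=(6.5410,-4.9706) cross=-26.759
θ=288°:   branch - wants cross < 0 → take C=(6.5410,-4.9706) (cross=-26.759)
θ=288°: ex = (C−B)/|BC| = (0.9357,-0.3529); ey = (0.3529,0.9357)
θ=288°: P = B + -0.92·ex + 2.30·ey = (0.8779,-0.3765)

θ=101°: 1.20 4.68
θ=254°: -0.94 -0.41
θ=288°: 0.88 -0.38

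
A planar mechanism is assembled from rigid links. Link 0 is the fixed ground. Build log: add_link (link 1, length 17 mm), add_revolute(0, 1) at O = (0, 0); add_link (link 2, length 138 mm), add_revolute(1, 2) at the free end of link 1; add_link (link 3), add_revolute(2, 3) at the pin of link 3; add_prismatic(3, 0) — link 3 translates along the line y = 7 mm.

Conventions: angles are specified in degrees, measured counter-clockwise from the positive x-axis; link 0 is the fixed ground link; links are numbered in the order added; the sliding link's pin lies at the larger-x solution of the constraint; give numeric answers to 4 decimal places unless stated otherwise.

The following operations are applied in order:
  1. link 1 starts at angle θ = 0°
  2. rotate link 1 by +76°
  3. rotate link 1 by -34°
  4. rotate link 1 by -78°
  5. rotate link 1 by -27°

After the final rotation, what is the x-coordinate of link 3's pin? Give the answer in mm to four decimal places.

geometry: r = 17 mm, L = 138 mm, e = 7 mm; θ starts at 0°
rotate link 1 by +76°: θ ← 0° +76° = 76°
rotate link 1 by -34°: θ ← 76° -34° = 42°
rotate link 1 by -78°: θ ← 42° -78° = -36°
rotate link 1 by -27°: θ ← -36° -27° = -63°
crank pin P = (r cos θ, r sin θ) = (7.717838, -15.147111)
h = r sin θ − e = -15.147111 − 7 = -22.147111
x = r cos θ + √(L² − h²) = 7.717838 + 136.211253 = 143.929092

143.9291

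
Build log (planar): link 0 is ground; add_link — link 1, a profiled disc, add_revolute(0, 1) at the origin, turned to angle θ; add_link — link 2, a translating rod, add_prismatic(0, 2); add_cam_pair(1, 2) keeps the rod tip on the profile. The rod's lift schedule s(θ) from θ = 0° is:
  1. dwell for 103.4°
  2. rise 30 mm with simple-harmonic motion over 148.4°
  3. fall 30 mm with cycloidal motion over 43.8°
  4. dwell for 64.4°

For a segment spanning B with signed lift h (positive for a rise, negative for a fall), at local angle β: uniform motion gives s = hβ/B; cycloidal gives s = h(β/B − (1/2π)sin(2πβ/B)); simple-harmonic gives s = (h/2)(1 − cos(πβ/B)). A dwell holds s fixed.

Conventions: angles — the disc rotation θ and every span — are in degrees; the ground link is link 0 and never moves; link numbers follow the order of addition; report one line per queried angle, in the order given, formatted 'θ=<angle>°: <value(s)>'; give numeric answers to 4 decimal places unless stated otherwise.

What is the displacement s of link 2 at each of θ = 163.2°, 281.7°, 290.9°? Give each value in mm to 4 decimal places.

seg 1 [0°–103.4°] dwell: s stays 0.0000
seg 2 [103.4°–251.8°] simple-harmonic, h=30: θ=163.2° here. β=59.8, B=148.4. 30/2·(1 − cos(π·0.4030)) = 10.4978 → s = 10.4978
seg 2 [103.4°–251.8°] simple-harmonic, h=30: full span → s += 30 → s = 30.0000
seg 3 [251.8°–295.6°] cycloidal, h=-30: θ=281.7° here. β=29.9, B=43.8. -30·(0.6826 − sin(2π·0.6826)/(2π)) = -24.8329 → s = 5.1671
seg 3 [251.8°–295.6°] cycloidal, h=-30: θ=290.9° here. β=39.1, B=43.8. -30·(0.8927 − sin(2π·0.8927)/(2π)) = -29.7616 → s = 0.2384

θ=163.2°: 10.4978
θ=281.7°: 5.1671
θ=290.9°: 0.2384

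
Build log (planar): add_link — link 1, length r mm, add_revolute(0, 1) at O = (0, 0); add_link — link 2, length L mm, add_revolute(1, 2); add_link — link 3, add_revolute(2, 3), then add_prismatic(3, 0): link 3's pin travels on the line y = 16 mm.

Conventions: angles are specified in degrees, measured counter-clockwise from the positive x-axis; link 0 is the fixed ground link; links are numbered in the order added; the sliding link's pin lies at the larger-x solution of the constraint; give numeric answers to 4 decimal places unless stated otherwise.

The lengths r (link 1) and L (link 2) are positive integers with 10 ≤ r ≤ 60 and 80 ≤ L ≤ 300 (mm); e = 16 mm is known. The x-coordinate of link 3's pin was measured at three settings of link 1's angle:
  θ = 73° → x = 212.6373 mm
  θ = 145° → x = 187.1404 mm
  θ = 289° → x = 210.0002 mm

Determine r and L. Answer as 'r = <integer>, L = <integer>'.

constraint per measurement: (x − r cos θ)² + (r sin θ − e)² = L²
subtracting the θ₁ and θ₂ equations cancels the r² and L² terms:
r = (x₁² − x₂²) / (2[(x₁cos θ₁ + e sin θ₁) − (x₂cos θ₂ + e sin θ₂)]) = 23.0000 → r = 23
L² = (x₁ − r cos θ₁)² + (r sin θ₁ − e)² = 42436.0011 → L = 206.0000 → L = 206
check at θ₃=289°: x = 210.0002 (printed 210.0002) ✓

r = 23, L = 206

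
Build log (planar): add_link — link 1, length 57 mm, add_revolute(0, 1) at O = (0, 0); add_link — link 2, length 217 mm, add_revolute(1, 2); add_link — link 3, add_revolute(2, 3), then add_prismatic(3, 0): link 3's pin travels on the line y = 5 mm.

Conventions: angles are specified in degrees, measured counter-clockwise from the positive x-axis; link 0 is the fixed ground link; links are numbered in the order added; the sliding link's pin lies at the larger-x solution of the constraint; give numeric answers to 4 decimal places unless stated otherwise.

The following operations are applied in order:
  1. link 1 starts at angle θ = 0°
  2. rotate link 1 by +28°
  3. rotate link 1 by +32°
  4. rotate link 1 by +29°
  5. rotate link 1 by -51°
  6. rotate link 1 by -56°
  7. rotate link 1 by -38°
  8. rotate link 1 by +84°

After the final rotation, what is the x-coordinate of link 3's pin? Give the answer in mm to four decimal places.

geometry: r = 57 mm, L = 217 mm, e = 5 mm; θ starts at 0°
rotate link 1 by +28°: θ ← 0° +28° = 28°
rotate link 1 by +32°: θ ← 28° +32° = 60°
rotate link 1 by +29°: θ ← 60° +29° = 89°
rotate link 1 by -51°: θ ← 89° -51° = 38°
rotate link 1 by -56°: θ ← 38° -56° = -18°
rotate link 1 by -38°: θ ← -18° -38° = -56°
rotate link 1 by +84°: θ ← -56° +84° = 28°
crank pin P = (r cos θ, r sin θ) = (50.328013, 26.759879)
h = r sin θ − e = 26.759879 − 5 = 21.759879
x = r cos θ + √(L² − h²) = 50.328013 + 215.906247 = 266.234260

266.2343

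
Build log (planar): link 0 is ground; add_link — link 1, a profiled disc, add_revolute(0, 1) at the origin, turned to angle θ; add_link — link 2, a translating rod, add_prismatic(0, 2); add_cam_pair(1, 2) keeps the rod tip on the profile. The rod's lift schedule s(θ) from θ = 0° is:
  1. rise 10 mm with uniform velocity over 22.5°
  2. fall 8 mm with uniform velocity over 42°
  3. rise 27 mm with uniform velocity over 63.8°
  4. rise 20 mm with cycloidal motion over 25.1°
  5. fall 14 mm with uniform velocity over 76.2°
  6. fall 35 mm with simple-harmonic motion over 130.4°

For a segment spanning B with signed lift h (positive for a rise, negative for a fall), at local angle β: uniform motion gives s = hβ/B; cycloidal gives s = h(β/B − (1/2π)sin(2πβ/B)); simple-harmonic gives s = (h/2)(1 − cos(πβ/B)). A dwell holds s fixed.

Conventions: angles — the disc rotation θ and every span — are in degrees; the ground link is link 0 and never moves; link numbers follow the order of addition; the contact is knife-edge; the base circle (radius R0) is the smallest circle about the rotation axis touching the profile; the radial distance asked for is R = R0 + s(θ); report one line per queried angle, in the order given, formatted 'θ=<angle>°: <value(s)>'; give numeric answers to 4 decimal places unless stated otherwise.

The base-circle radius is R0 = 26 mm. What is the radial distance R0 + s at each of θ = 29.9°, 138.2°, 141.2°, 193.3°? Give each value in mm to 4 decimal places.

seg 1 [0°–22.5°] uniform, h=10: full span → s += 10 → s = 10.0000
seg 2 [22.5°–64.5°] uniform, h=-8: θ=29.9° here. β=7.4, B=42. -8·7.4/42 = -1.4095 → s = 8.5905
seg 2 [22.5°–64.5°] uniform, h=-8: full span → s += -8 → s = 2.0000
seg 3 [64.5°–128.3°] uniform, h=27: full span → s += 27 → s = 29.0000
seg 4 [128.3°–153.4°] cycloidal, h=20: θ=138.2° here. β=9.9, B=25.1. 20·(0.3944 − sin(2π·0.3944)/(2π)) = 5.9284 → s = 34.9284
seg 4 [128.3°–153.4°] cycloidal, h=20: θ=141.2° here. β=12.9, B=25.1. 20·(0.5139 − sin(2π·0.5139)/(2π)) = 10.5574 → s = 39.5574
seg 4 [128.3°–153.4°] cycloidal, h=20: full span → s += 20 → s = 49.0000
seg 5 [153.4°–229.6°] uniform, h=-14: θ=193.3° here. β=39.9, B=76.2. -14·39.9/76.2 = -7.3307 → s = 41.6693
θ=29.9°: R = R0 + s = 26 + 8.5905 = 34.5905
θ=138.2°: R = R0 + s = 26 + 34.9284 = 60.9284
θ=141.2°: R = R0 + s = 26 + 39.5574 = 65.5574
θ=193.3°: R = R0 + s = 26 + 41.6693 = 67.6693

θ=29.9°: 34.5905
θ=138.2°: 60.9284
θ=141.2°: 65.5574
θ=193.3°: 67.6693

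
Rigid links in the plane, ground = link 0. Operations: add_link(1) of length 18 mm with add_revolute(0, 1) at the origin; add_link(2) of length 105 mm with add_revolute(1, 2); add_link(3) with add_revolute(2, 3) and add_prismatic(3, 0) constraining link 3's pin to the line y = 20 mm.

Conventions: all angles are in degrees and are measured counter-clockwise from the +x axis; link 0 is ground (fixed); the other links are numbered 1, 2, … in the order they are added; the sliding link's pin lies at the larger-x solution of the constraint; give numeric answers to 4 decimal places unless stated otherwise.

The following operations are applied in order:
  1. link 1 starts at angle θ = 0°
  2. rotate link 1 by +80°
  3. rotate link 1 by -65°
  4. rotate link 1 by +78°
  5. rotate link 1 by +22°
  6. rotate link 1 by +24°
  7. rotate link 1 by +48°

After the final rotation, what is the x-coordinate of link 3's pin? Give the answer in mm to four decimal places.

geometry: r = 18 mm, L = 105 mm, e = 20 mm; θ starts at 0°
rotate link 1 by +80°: θ ← 0° +80° = 80°
rotate link 1 by -65°: θ ← 80° -65° = 15°
rotate link 1 by +78°: θ ← 15° +78° = 93°
rotate link 1 by +22°: θ ← 93° +22° = 115°
rotate link 1 by +24°: θ ← 115° +24° = 139°
rotate link 1 by +48°: θ ← 139° +48° = 187°
crank pin P = (r cos θ, r sin θ) = (-17.865831, -2.193648)
h = r sin θ − e = -2.193648 − 20 = -22.193648
x = r cos θ + √(L² − h²) = -17.865831 + 102.627686 = 84.761855

84.7619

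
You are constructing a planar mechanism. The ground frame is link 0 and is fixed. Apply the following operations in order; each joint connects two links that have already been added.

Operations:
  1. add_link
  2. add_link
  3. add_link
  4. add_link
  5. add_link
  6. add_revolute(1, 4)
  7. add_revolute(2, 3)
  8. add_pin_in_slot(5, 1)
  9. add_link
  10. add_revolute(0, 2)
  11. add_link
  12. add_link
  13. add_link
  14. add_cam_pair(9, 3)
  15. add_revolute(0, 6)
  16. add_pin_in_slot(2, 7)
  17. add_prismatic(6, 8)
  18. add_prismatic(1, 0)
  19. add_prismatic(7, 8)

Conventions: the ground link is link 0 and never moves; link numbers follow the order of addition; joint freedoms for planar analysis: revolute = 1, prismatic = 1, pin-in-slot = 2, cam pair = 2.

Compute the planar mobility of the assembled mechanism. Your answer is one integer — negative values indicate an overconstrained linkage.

L=1 J1=0 J2=0
add link → L=2 J1=0 J2=0
add link → L=3 J1=0 J2=0
add link → L=4 J1=0 J2=0
add link → L=5 J1=0 J2=0
add link → L=6 J1=0 J2=0
R@1,4 dof=1 J1 → L=6 J1=1 J2=0
R@2,3 dof=1 J1 → L=6 J1=2 J2=0
PS@5,1 dof=2 J2 → L=6 J1=2 J2=1
add link → L=7 J1=2 J2=1
R@0,2 dof=1 J1 → L=7 J1=3 J2=1
add link → L=8 J1=3 J2=1
add link → L=9 J1=3 J2=1
add link → L=10 J1=3 J2=1
C@9,3 dof=2 J2 → L=10 J1=3 J2=2
R@0,6 dof=1 J1 → L=10 J1=4 J2=2
PS@2,7 dof=2 J2 → L=10 J1=4 J2=3
P@6,8 dof=1 J1 → L=10 J1=5 J2=3
P@1,0 dof=1 J1 → L=10 J1=6 J2=3
P@7,8 dof=1 J1 → L=10 J1=7 J2=3
M=3(L−1)−2J1−J2=3·9−2·7−3=10

M = 10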